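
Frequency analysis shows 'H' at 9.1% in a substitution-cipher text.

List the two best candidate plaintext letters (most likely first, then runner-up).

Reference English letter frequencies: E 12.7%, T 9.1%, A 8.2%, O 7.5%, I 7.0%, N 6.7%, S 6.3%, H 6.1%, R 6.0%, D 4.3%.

Step 1: Observed frequency of 'H' is 9.1%.
Step 2: Compute distances to each reference frequency and sort:
  T (9.1%): difference = 0.0% <-- BEST
  A (8.2%): difference = 0.9% <-- RUNNER-UP
  O (7.5%): difference = 1.6%
  I (7.0%): difference = 2.1%
  N (6.7%): difference = 2.4%
Step 3: Most likely is 'T' (9.1%, diff 0.0%); second most likely is 'A' (8.2%, diff 0.9%).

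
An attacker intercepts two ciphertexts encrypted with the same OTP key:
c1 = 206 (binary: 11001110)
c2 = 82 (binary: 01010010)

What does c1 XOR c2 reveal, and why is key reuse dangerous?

Step 1: c1 XOR c2 = (m1 XOR k) XOR (m2 XOR k).
Step 2: By XOR associativity/commutativity: = m1 XOR m2 XOR k XOR k = m1 XOR m2.
Step 3: 11001110 XOR 01010010 = 10011100 = 156.
Step 4: The key cancels out! An attacker learns m1 XOR m2 = 156, revealing the relationship between plaintexts.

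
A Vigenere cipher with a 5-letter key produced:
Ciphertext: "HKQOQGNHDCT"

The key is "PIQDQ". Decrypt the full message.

Step 1: Key 'PIQDQ' has length 5. Extended key: PIQDQPIQDQP
Step 2: Decrypt each position:
  H(7) - P(15) = 18 = S
  K(10) - I(8) = 2 = C
  Q(16) - Q(16) = 0 = A
  O(14) - D(3) = 11 = L
  Q(16) - Q(16) = 0 = A
  G(6) - P(15) = 17 = R
  N(13) - I(8) = 5 = F
  H(7) - Q(16) = 17 = R
  D(3) - D(3) = 0 = A
  C(2) - Q(16) = 12 = M
  T(19) - P(15) = 4 = E
Plaintext: SCALARFRAME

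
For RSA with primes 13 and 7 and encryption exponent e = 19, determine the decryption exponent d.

Step 1: n = 13 * 7 = 91.
Step 2: phi(n) = 12 * 6 = 72.
Step 3: Find d such that 19 * d = 1 (mod 72).
Step 4: d = 19^(-1) mod 72 = 19.
Verification: 19 * 19 = 361 = 5 * 72 + 1.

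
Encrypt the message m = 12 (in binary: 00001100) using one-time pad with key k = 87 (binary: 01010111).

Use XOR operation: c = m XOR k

Step 1: Write out the XOR operation bit by bit:
  Message: 00001100
  Key:     01010111
  XOR:     01011011
Step 2: Convert to decimal: 01011011 = 91.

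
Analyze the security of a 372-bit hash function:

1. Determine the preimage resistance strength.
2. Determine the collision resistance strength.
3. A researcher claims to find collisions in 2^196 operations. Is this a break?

Step 1: Preimage resistance requires brute-force of 2^372 operations.
Step 2: Collision resistance (birthday bound) = 2^(372/2) = 2^186.
Step 3: The claimed attack costs 2^196 operations.
Step 4: Since 2^196 >= 2^186, the claimed attack is no faster than the generic birthday attack, so this does not break collision resistance.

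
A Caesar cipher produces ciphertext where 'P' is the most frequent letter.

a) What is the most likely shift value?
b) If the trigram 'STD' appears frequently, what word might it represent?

Step 1: In English, 'E' is the most frequent letter (12.7%).
Step 2: The most frequent ciphertext letter is 'P' (position 15).
Step 3: Shift = (15 - 4) mod 26 = 11.
Step 4: Decrypt 'STD' by shifting back 11:
  S -> H
  T -> I
  D -> S
Step 5: 'STD' decrypts to 'HIS'.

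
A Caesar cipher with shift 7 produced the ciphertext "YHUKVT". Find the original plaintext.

Step 1: Reverse the shift by subtracting 7 from each letter position.
  Y (position 24) -> position (24-7) mod 26 = 17 -> R
  H (position 7) -> position (7-7) mod 26 = 0 -> A
  U (position 20) -> position (20-7) mod 26 = 13 -> N
  K (position 10) -> position (10-7) mod 26 = 3 -> D
  V (position 21) -> position (21-7) mod 26 = 14 -> O
  T (position 19) -> position (19-7) mod 26 = 12 -> M
Decrypted message: RANDOM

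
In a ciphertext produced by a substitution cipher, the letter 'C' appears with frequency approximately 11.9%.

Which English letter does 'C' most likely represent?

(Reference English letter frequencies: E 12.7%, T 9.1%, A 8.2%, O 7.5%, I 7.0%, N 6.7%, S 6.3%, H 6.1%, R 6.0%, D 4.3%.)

Step 1: The observed frequency is 11.9%.
Step 2: Compare with English frequencies:
  E: 12.7% (difference: 0.8%) <-- closest
  T: 9.1% (difference: 2.8%)
  A: 8.2% (difference: 3.7%)
  O: 7.5% (difference: 4.4%)
  I: 7.0% (difference: 4.9%)
  N: 6.7% (difference: 5.2%)
  S: 6.3% (difference: 5.6%)
  H: 6.1% (difference: 5.8%)
  R: 6.0% (difference: 5.9%)
  D: 4.3% (difference: 7.6%)
Step 3: 'C' most likely represents 'E' (frequency 12.7%).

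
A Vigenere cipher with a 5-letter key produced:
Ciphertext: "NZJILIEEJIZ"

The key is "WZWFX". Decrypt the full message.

Step 1: Key 'WZWFX' has length 5. Extended key: WZWFXWZWFXW
Step 2: Decrypt each position:
  N(13) - W(22) = 17 = R
  Z(25) - Z(25) = 0 = A
  J(9) - W(22) = 13 = N
  I(8) - F(5) = 3 = D
  L(11) - X(23) = 14 = O
  I(8) - W(22) = 12 = M
  E(4) - Z(25) = 5 = F
  E(4) - W(22) = 8 = I
  J(9) - F(5) = 4 = E
  I(8) - X(23) = 11 = L
  Z(25) - W(22) = 3 = D
Plaintext: RANDOMFIELD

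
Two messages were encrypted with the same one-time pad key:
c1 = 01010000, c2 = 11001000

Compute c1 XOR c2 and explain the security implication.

Step 1: c1 XOR c2 = (m1 XOR k) XOR (m2 XOR k).
Step 2: By XOR associativity/commutativity: = m1 XOR m2 XOR k XOR k = m1 XOR m2.
Step 3: 01010000 XOR 11001000 = 10011000 = 152.
Step 4: The key cancels out! An attacker learns m1 XOR m2 = 152, revealing the relationship between plaintexts.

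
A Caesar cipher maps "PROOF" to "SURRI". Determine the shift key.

Step 1: Compare first letters: P (position 15) -> S (position 18).
Step 2: Shift = (18 - 15) mod 26 = 3.
The shift value is 3.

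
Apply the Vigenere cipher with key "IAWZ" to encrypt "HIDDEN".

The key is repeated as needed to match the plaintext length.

Step 1: Repeat key to match plaintext length:
  Plaintext: HIDDEN
  Key:       IAWZIA
Step 2: Encrypt each letter:
  H(7) + I(8) = (7+8) mod 26 = 15 = P
  I(8) + A(0) = (8+0) mod 26 = 8 = I
  D(3) + W(22) = (3+22) mod 26 = 25 = Z
  D(3) + Z(25) = (3+25) mod 26 = 2 = C
  E(4) + I(8) = (4+8) mod 26 = 12 = M
  N(13) + A(0) = (13+0) mod 26 = 13 = N
Ciphertext: PIZCMN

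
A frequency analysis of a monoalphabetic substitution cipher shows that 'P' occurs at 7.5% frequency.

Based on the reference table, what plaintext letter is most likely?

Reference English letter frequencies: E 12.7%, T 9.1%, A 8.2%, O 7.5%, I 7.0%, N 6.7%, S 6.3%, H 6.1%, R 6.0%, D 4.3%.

Step 1: The observed frequency is 7.5%.
Step 2: Compare with English frequencies:
  E: 12.7% (difference: 5.2%)
  T: 9.1% (difference: 1.6%)
  A: 8.2% (difference: 0.7%)
  O: 7.5% (difference: 0.0%) <-- closest
  I: 7.0% (difference: 0.5%)
  N: 6.7% (difference: 0.8%)
  S: 6.3% (difference: 1.2%)
  H: 6.1% (difference: 1.4%)
  R: 6.0% (difference: 1.5%)
  D: 4.3% (difference: 3.2%)
Step 3: 'P' most likely represents 'O' (frequency 7.5%).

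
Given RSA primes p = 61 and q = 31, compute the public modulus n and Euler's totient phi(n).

Step 1: n = p * q = 61 * 31 = 1891.
Step 2: phi(n) = (p-1)(q-1) = 60 * 30 = 1800.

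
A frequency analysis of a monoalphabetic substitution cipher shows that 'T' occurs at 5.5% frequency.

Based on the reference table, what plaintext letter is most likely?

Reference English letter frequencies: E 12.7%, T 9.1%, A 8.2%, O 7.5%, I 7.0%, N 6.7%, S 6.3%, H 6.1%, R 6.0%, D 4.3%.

Step 1: The observed frequency is 5.5%.
Step 2: Compare with English frequencies:
  E: 12.7% (difference: 7.2%)
  T: 9.1% (difference: 3.6%)
  A: 8.2% (difference: 2.7%)
  O: 7.5% (difference: 2.0%)
  I: 7.0% (difference: 1.5%)
  N: 6.7% (difference: 1.2%)
  S: 6.3% (difference: 0.8%)
  H: 6.1% (difference: 0.6%)
  R: 6.0% (difference: 0.5%) <-- closest
  D: 4.3% (difference: 1.2%)
Step 3: 'T' most likely represents 'R' (frequency 6.0%).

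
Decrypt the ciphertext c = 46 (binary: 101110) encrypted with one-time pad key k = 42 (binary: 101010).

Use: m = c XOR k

Step 1: XOR ciphertext with key:
  Ciphertext: 101110
  Key:        101010
  XOR:        000100
Step 2: Plaintext = 000100 = 4 in decimal.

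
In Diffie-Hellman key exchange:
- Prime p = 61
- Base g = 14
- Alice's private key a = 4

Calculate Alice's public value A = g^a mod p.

Step 1: A = g^a mod p = 14^4 mod 61.
  14^1 mod 61 = 14
  14^2 mod 61 = (14 * 14) mod 61 = 13
  14^3 mod 61 = (13 * 14) mod 61 = 60
  14^4 mod 61 = (60 * 14) mod 61 = 47
Result: A = 47.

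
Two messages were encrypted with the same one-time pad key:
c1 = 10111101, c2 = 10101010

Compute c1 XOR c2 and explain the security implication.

Step 1: c1 XOR c2 = (m1 XOR k) XOR (m2 XOR k).
Step 2: By XOR associativity/commutativity: = m1 XOR m2 XOR k XOR k = m1 XOR m2.
Step 3: 10111101 XOR 10101010 = 00010111 = 23.
Step 4: The key cancels out! An attacker learns m1 XOR m2 = 23, revealing the relationship between plaintexts.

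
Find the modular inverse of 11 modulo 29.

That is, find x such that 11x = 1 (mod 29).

Step 1: We need x such that 11 * x = 1 (mod 29).
Step 2: Using the extended Euclidean algorithm or trial:
  11 * 8 = 88 = 3 * 29 + 1.
Step 3: Since 88 mod 29 = 1, the inverse is x = 8.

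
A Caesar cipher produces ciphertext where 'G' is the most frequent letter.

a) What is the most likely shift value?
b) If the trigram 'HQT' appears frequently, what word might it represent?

Step 1: In English, 'E' is the most frequent letter (12.7%).
Step 2: The most frequent ciphertext letter is 'G' (position 6).
Step 3: Shift = (6 - 4) mod 26 = 2.
Step 4: Decrypt 'HQT' by shifting back 2:
  H -> F
  Q -> O
  T -> R
Step 5: 'HQT' decrypts to 'FOR'.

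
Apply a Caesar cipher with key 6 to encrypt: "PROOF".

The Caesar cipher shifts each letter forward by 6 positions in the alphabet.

Step 1: For each letter, shift forward by 6 positions (mod 26).
  P (position 15) -> position (15+6) mod 26 = 21 -> V
  R (position 17) -> position (17+6) mod 26 = 23 -> X
  O (position 14) -> position (14+6) mod 26 = 20 -> U
  O (position 14) -> position (14+6) mod 26 = 20 -> U
  F (position 5) -> position (5+6) mod 26 = 11 -> L
Result: VXUUL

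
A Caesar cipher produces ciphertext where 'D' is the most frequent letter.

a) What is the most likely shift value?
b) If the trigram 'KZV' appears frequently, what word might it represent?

Step 1: In English, 'E' is the most frequent letter (12.7%).
Step 2: The most frequent ciphertext letter is 'D' (position 3).
Step 3: Shift = (3 - 4) mod 26 = 25.
Step 4: Decrypt 'KZV' by shifting back 25:
  K -> L
  Z -> A
  V -> W
Step 5: 'KZV' decrypts to 'LAW'.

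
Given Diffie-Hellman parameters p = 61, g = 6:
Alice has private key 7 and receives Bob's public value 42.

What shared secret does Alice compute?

Step 1: s = B^a mod p = 42^7 mod 61.
  42^1 mod 61 = 42
  42^2 mod 61 = (42 * 42) mod 61 = 56
  42^3 mod 61 = (56 * 42) mod 61 = 34
  42^4 mod 61 = (34 * 42) mod 61 = 25
  42^5 mod 61 = (25 * 42) mod 61 = 13
  42^6 mod 61 = (13 * 42) mod 61 = 58
  42^7 mod 61 = (58 * 42) mod 61 = 57
Result: shared secret = 57.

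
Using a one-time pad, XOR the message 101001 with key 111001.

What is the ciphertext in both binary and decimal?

Step 1: Write out the XOR operation bit by bit:
  Message: 101001
  Key:     111001
  XOR:     010000
Step 2: Convert to decimal: 010000 = 16.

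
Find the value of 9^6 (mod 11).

Step 1: Compute 9^6 mod 11 step by step, reducing modulo 11 at each step.
  9^1 mod 11 = 9
  9^2 mod 11 = (9 * 9) mod 11 = 4
  9^3 mod 11 = (4 * 9) mod 11 = 3
  9^4 mod 11 = (3 * 9) mod 11 = 5
  9^5 mod 11 = (5 * 9) mod 11 = 1
  9^6 mod 11 = (1 * 9) mod 11 = 9
Step 2: Result = 9.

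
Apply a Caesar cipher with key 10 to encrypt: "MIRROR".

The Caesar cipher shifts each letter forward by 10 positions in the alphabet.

Step 1: For each letter, shift forward by 10 positions (mod 26).
  M (position 12) -> position (12+10) mod 26 = 22 -> W
  I (position 8) -> position (8+10) mod 26 = 18 -> S
  R (position 17) -> position (17+10) mod 26 = 1 -> B
  R (position 17) -> position (17+10) mod 26 = 1 -> B
  O (position 14) -> position (14+10) mod 26 = 24 -> Y
  R (position 17) -> position (17+10) mod 26 = 1 -> B
Result: WSBBYB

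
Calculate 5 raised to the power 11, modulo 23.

Step 1: Compute 5^11 mod 23 step by step, reducing modulo 23 at each step.
  5^1 mod 23 = 5
  5^2 mod 23 = (5 * 5) mod 23 = 2
  5^3 mod 23 = (2 * 5) mod 23 = 10
  5^4 mod 23 = (10 * 5) mod 23 = 4
  5^5 mod 23 = (4 * 5) mod 23 = 20
  5^6 mod 23 = (20 * 5) mod 23 = 8
  5^7 mod 23 = (8 * 5) mod 23 = 17
  5^8 mod 23 = (17 * 5) mod 23 = 16
  5^9 mod 23 = (16 * 5) mod 23 = 11
  5^10 mod 23 = (11 * 5) mod 23 = 9
  5^11 mod 23 = (9 * 5) mod 23 = 22
Step 2: Result = 22.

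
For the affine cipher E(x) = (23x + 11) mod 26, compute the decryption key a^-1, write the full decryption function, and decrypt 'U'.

Step 1: Find a^-1, the modular inverse of 23 mod 26.
Step 2: We need 23 * a^-1 = 1 (mod 26).
Step 3: 23 * 17 = 391 = 15 * 26 + 1, so a^-1 = 17.
Step 4: D(y) = 17(y - 11) mod 26.
Step 5: Apply to 'U' (y = 20): D(20) = 17 * (20 - 11) mod 26 = 17 * 9 mod 26 = 23 -> 'X'.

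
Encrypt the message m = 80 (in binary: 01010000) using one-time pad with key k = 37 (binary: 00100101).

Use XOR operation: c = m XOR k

Step 1: Write out the XOR operation bit by bit:
  Message: 01010000
  Key:     00100101
  XOR:     01110101
Step 2: Convert to decimal: 01110101 = 117.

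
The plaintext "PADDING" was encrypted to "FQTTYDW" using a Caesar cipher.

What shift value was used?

Step 1: Compare first letters: P (position 15) -> F (position 5).
Step 2: Shift = (5 - 15) mod 26 = 16.
The shift value is 16.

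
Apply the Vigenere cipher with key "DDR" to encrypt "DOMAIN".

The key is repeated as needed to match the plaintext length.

Step 1: Repeat key to match plaintext length:
  Plaintext: DOMAIN
  Key:       DDRDDR
Step 2: Encrypt each letter:
  D(3) + D(3) = (3+3) mod 26 = 6 = G
  O(14) + D(3) = (14+3) mod 26 = 17 = R
  M(12) + R(17) = (12+17) mod 26 = 3 = D
  A(0) + D(3) = (0+3) mod 26 = 3 = D
  I(8) + D(3) = (8+3) mod 26 = 11 = L
  N(13) + R(17) = (13+17) mod 26 = 4 = E
Ciphertext: GRDDLE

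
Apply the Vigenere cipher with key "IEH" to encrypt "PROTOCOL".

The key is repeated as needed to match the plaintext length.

Step 1: Repeat key to match plaintext length:
  Plaintext: PROTOCOL
  Key:       IEHIEHIE
Step 2: Encrypt each letter:
  P(15) + I(8) = (15+8) mod 26 = 23 = X
  R(17) + E(4) = (17+4) mod 26 = 21 = V
  O(14) + H(7) = (14+7) mod 26 = 21 = V
  T(19) + I(8) = (19+8) mod 26 = 1 = B
  O(14) + E(4) = (14+4) mod 26 = 18 = S
  C(2) + H(7) = (2+7) mod 26 = 9 = J
  O(14) + I(8) = (14+8) mod 26 = 22 = W
  L(11) + E(4) = (11+4) mod 26 = 15 = P
Ciphertext: XVVBSJWP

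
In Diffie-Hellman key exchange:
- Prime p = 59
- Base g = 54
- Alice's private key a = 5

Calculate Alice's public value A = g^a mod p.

Step 1: A = g^a mod p = 54^5 mod 59.
  54^1 mod 59 = 54
  54^2 mod 59 = (54 * 54) mod 59 = 25
  54^3 mod 59 = (25 * 54) mod 59 = 52
  54^4 mod 59 = (52 * 54) mod 59 = 35
  54^5 mod 59 = (35 * 54) mod 59 = 2
Result: A = 2.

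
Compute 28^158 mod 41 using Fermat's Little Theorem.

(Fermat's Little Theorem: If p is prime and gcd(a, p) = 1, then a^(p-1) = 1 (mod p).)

Step 1: Since 41 is prime, by Fermat's Little Theorem: 28^40 = 1 (mod 41).
Step 2: Reduce exponent: 158 mod 40 = 38.
Step 3: So 28^158 = 28^38 (mod 41).
Step 4: 28^38 mod 41 = 33.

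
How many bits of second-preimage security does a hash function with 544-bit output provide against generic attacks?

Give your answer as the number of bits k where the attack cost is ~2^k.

Step 1: The hash has a 544-bit output.
Step 2: Second-preimage resistance means: given a specific input x, it should be infeasible to find a different y with h(y) = h(x).
With a 544-bit output, a generic search for a second preimage costs about 2^544 evaluations (each trial matches the fixed target with probability 2^-544).
Step 3: Security level = 544 bits.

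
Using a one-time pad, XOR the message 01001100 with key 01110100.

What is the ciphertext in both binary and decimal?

Step 1: Write out the XOR operation bit by bit:
  Message: 01001100
  Key:     01110100
  XOR:     00111000
Step 2: Convert to decimal: 00111000 = 56.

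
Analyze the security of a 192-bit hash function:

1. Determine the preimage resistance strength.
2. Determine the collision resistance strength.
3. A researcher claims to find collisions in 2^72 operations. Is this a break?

Step 1: Preimage resistance requires brute-force of 2^192 operations.
Step 2: Collision resistance (birthday bound) = 2^(192/2) = 2^96.
Step 3: The claimed attack costs 2^72 operations.
Step 4: Since 2^72 < 2^96, the claimed attack beats the generic birthday bound, so collision resistance is broken.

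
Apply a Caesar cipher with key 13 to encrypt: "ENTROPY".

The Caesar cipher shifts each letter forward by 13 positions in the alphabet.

Step 1: For each letter, shift forward by 13 positions (mod 26).
  E (position 4) -> position (4+13) mod 26 = 17 -> R
  N (position 13) -> position (13+13) mod 26 = 0 -> A
  T (position 19) -> position (19+13) mod 26 = 6 -> G
  R (position 17) -> position (17+13) mod 26 = 4 -> E
  O (position 14) -> position (14+13) mod 26 = 1 -> B
  P (position 15) -> position (15+13) mod 26 = 2 -> C
  Y (position 24) -> position (24+13) mod 26 = 11 -> L
Result: RAGEBCL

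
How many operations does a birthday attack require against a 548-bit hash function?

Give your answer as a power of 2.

Step 1: The birthday paradox gives collision probability ~50% after sqrt(2^n) = 2^(n/2) hashes.
Step 2: For 548-bit output: 2^(548/2) = 2^274.
Step 3: Approximately 2^274 hash computations needed.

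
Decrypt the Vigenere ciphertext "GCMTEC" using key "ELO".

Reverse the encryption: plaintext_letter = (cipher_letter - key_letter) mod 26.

Step 1: Extend key: ELOELO
Step 2: Decrypt each letter (c - k) mod 26:
  G(6) - E(4) = (6-4) mod 26 = 2 = C
  C(2) - L(11) = (2-11) mod 26 = 17 = R
  M(12) - O(14) = (12-14) mod 26 = 24 = Y
  T(19) - E(4) = (19-4) mod 26 = 15 = P
  E(4) - L(11) = (4-11) mod 26 = 19 = T
  C(2) - O(14) = (2-14) mod 26 = 14 = O
Plaintext: CRYPTO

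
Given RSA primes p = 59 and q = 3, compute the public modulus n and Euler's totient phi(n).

Step 1: n = p * q = 59 * 3 = 177.
Step 2: phi(n) = (p-1)(q-1) = 58 * 2 = 116.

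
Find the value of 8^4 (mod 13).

Step 1: Compute 8^4 mod 13 step by step, reducing modulo 13 at each step.
  8^1 mod 13 = 8
  8^2 mod 13 = (8 * 8) mod 13 = 12
  8^3 mod 13 = (12 * 8) mod 13 = 5
  8^4 mod 13 = (5 * 8) mod 13 = 1
Step 2: Result = 1.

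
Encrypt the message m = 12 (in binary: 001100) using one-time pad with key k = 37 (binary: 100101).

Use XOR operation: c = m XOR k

Step 1: Write out the XOR operation bit by bit:
  Message: 001100
  Key:     100101
  XOR:     101001
Step 2: Convert to decimal: 101001 = 41.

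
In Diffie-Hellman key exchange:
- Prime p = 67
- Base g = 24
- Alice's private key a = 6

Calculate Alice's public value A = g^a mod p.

Step 1: A = g^a mod p = 24^6 mod 67.
  24^1 mod 67 = 24
  24^2 mod 67 = (24 * 24) mod 67 = 40
  24^3 mod 67 = (40 * 24) mod 67 = 22
  24^4 mod 67 = (22 * 24) mod 67 = 59
  24^5 mod 67 = (59 * 24) mod 67 = 9
  24^6 mod 67 = (9 * 24) mod 67 = 15
Result: A = 15.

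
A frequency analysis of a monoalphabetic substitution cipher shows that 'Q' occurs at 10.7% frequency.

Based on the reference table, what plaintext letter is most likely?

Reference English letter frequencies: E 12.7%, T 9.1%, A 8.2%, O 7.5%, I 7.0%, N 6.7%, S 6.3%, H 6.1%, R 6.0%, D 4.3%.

Step 1: The observed frequency is 10.7%.
Step 2: Compare with English frequencies:
  E: 12.7% (difference: 2.0%)
  T: 9.1% (difference: 1.6%) <-- closest
  A: 8.2% (difference: 2.5%)
  O: 7.5% (difference: 3.2%)
  I: 7.0% (difference: 3.7%)
  N: 6.7% (difference: 4.0%)
  S: 6.3% (difference: 4.4%)
  H: 6.1% (difference: 4.6%)
  R: 6.0% (difference: 4.7%)
  D: 4.3% (difference: 6.4%)
Step 3: 'Q' most likely represents 'T' (frequency 9.1%).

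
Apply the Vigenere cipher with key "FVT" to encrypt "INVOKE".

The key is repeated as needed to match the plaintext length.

Step 1: Repeat key to match plaintext length:
  Plaintext: INVOKE
  Key:       FVTFVT
Step 2: Encrypt each letter:
  I(8) + F(5) = (8+5) mod 26 = 13 = N
  N(13) + V(21) = (13+21) mod 26 = 8 = I
  V(21) + T(19) = (21+19) mod 26 = 14 = O
  O(14) + F(5) = (14+5) mod 26 = 19 = T
  K(10) + V(21) = (10+21) mod 26 = 5 = F
  E(4) + T(19) = (4+19) mod 26 = 23 = X
Ciphertext: NIOTFX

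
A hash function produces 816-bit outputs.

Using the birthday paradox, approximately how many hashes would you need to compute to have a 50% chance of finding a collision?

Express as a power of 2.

Step 1: The birthday paradox gives collision probability ~50% after sqrt(2^n) = 2^(n/2) hashes.
Step 2: For 816-bit output: 2^(816/2) = 2^408.
Step 3: Approximately 2^408 hash computations needed.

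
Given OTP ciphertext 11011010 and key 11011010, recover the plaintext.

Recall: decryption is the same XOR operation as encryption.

Step 1: XOR ciphertext with key:
  Ciphertext: 11011010
  Key:        11011010
  XOR:        00000000
Step 2: Plaintext = 00000000 = 0 in decimal.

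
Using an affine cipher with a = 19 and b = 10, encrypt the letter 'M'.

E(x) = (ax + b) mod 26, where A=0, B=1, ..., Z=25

Step 1: Convert 'M' to number: x = 12.
Step 2: E(12) = (19 * 12 + 10) mod 26 = 238 mod 26 = 4.
Step 3: Convert 4 back to letter: E.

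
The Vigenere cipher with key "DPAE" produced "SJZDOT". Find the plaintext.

Step 1: Extend key: DPAEDP
Step 2: Decrypt each letter (c - k) mod 26:
  S(18) - D(3) = (18-3) mod 26 = 15 = P
  J(9) - P(15) = (9-15) mod 26 = 20 = U
  Z(25) - A(0) = (25-0) mod 26 = 25 = Z
  D(3) - E(4) = (3-4) mod 26 = 25 = Z
  O(14) - D(3) = (14-3) mod 26 = 11 = L
  T(19) - P(15) = (19-15) mod 26 = 4 = E
Plaintext: PUZZLE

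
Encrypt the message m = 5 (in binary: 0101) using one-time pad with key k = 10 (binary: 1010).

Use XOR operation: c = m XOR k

Step 1: Write out the XOR operation bit by bit:
  Message: 0101
  Key:     1010
  XOR:     1111
Step 2: Convert to decimal: 1111 = 15.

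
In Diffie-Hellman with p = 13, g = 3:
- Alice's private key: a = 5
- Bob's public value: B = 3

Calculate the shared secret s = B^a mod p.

Step 1: s = B^a mod p = 3^5 mod 13.
  3^1 mod 13 = 3
  3^2 mod 13 = (3 * 3) mod 13 = 9
  3^3 mod 13 = (9 * 3) mod 13 = 1
  3^4 mod 13 = (1 * 3) mod 13 = 3
  3^5 mod 13 = (3 * 3) mod 13 = 9
Result: shared secret = 9.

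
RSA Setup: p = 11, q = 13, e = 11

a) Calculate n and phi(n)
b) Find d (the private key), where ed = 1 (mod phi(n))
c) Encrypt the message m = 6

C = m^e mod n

Step 1: n = 11 * 13 = 143.
Step 2: phi(n) = (11-1)(13-1) = 10 * 12 = 120.
Step 3: Find d = 11^(-1) mod 120 = 11.
  Verify: 11 * 11 = 121 = 1 (mod 120).
Step 4: C = 6^11 mod 143 = 50.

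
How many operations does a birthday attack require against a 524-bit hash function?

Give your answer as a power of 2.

Step 1: The birthday paradox gives collision probability ~50% after sqrt(2^n) = 2^(n/2) hashes.
Step 2: For 524-bit output: 2^(524/2) = 2^262.
Step 3: Approximately 2^262 hash computations needed.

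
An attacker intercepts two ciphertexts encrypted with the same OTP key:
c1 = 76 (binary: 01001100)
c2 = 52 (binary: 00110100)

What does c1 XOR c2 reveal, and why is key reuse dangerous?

Step 1: c1 XOR c2 = (m1 XOR k) XOR (m2 XOR k).
Step 2: By XOR associativity/commutativity: = m1 XOR m2 XOR k XOR k = m1 XOR m2.
Step 3: 01001100 XOR 00110100 = 01111000 = 120.
Step 4: The key cancels out! An attacker learns m1 XOR m2 = 120, revealing the relationship between plaintexts.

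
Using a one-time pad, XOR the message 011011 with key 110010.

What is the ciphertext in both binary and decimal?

Step 1: Write out the XOR operation bit by bit:
  Message: 011011
  Key:     110010
  XOR:     101001
Step 2: Convert to decimal: 101001 = 41.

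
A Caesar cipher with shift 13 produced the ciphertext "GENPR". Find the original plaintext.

Step 1: Reverse the shift by subtracting 13 from each letter position.
  G (position 6) -> position (6-13) mod 26 = 19 -> T
  E (position 4) -> position (4-13) mod 26 = 17 -> R
  N (position 13) -> position (13-13) mod 26 = 0 -> A
  P (position 15) -> position (15-13) mod 26 = 2 -> C
  R (position 17) -> position (17-13) mod 26 = 4 -> E
Decrypted message: TRACE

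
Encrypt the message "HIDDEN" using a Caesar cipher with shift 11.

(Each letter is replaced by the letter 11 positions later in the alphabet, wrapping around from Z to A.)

Step 1: For each letter, shift forward by 11 positions (mod 26).
  H (position 7) -> position (7+11) mod 26 = 18 -> S
  I (position 8) -> position (8+11) mod 26 = 19 -> T
  D (position 3) -> position (3+11) mod 26 = 14 -> O
  D (position 3) -> position (3+11) mod 26 = 14 -> O
  E (position 4) -> position (4+11) mod 26 = 15 -> P
  N (position 13) -> position (13+11) mod 26 = 24 -> Y
Result: STOOPY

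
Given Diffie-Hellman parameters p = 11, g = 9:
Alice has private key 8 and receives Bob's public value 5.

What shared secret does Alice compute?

Step 1: s = B^a mod p = 5^8 mod 11.
  5^1 mod 11 = 5
  5^2 mod 11 = (5 * 5) mod 11 = 3
  5^3 mod 11 = (3 * 5) mod 11 = 4
  5^4 mod 11 = (4 * 5) mod 11 = 9
  5^5 mod 11 = (9 * 5) mod 11 = 1
  5^6 mod 11 = (1 * 5) mod 11 = 5
  5^7 mod 11 = (5 * 5) mod 11 = 3
  5^8 mod 11 = (3 * 5) mod 11 = 4
Result: shared secret = 4.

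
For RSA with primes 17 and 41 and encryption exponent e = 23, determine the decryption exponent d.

Step 1: n = 17 * 41 = 697.
Step 2: phi(n) = 16 * 40 = 640.
Step 3: Find d such that 23 * d = 1 (mod 640).
Step 4: d = 23^(-1) mod 640 = 167.
Verification: 23 * 167 = 3841 = 6 * 640 + 1.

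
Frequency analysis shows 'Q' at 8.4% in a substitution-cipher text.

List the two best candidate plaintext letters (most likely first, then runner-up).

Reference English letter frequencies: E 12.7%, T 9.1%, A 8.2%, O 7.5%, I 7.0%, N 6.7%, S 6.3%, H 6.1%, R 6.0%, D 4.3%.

Step 1: Observed frequency of 'Q' is 8.4%.
Step 2: Compute distances to each reference frequency and sort:
  A (8.2%): difference = 0.2% <-- BEST
  T (9.1%): difference = 0.7% <-- RUNNER-UP
  O (7.5%): difference = 0.9%
  I (7.0%): difference = 1.4%
  N (6.7%): difference = 1.7%
Step 3: Most likely is 'A' (8.2%, diff 0.2%); second most likely is 'T' (9.1%, diff 0.7%).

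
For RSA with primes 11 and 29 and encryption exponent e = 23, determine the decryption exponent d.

Step 1: n = 11 * 29 = 319.
Step 2: phi(n) = 10 * 28 = 280.
Step 3: Find d such that 23 * d = 1 (mod 280).
Step 4: d = 23^(-1) mod 280 = 207.
Verification: 23 * 207 = 4761 = 17 * 280 + 1.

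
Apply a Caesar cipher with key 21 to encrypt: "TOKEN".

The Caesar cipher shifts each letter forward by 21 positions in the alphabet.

Step 1: For each letter, shift forward by 21 positions (mod 26).
  T (position 19) -> position (19+21) mod 26 = 14 -> O
  O (position 14) -> position (14+21) mod 26 = 9 -> J
  K (position 10) -> position (10+21) mod 26 = 5 -> F
  E (position 4) -> position (4+21) mod 26 = 25 -> Z
  N (position 13) -> position (13+21) mod 26 = 8 -> I
Result: OJFZI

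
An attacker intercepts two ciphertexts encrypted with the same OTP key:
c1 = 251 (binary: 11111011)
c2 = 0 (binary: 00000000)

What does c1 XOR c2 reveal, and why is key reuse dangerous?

Step 1: c1 XOR c2 = (m1 XOR k) XOR (m2 XOR k).
Step 2: By XOR associativity/commutativity: = m1 XOR m2 XOR k XOR k = m1 XOR m2.
Step 3: 11111011 XOR 00000000 = 11111011 = 251.
Step 4: The key cancels out! An attacker learns m1 XOR m2 = 251, revealing the relationship between plaintexts.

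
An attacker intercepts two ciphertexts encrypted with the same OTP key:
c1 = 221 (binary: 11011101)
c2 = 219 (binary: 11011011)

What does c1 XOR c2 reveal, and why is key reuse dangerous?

Step 1: c1 XOR c2 = (m1 XOR k) XOR (m2 XOR k).
Step 2: By XOR associativity/commutativity: = m1 XOR m2 XOR k XOR k = m1 XOR m2.
Step 3: 11011101 XOR 11011011 = 00000110 = 6.
Step 4: The key cancels out! An attacker learns m1 XOR m2 = 6, revealing the relationship between plaintexts.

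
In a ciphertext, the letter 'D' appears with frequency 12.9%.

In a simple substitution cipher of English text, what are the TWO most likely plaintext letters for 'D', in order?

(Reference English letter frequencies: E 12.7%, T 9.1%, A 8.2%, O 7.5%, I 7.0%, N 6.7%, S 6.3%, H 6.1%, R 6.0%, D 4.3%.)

Step 1: Observed frequency of 'D' is 12.9%.
Step 2: Compute distances to each reference frequency and sort:
  E (12.7%): difference = 0.2% <-- BEST
  T (9.1%): difference = 3.8% <-- RUNNER-UP
  A (8.2%): difference = 4.7%
  O (7.5%): difference = 5.4%
  I (7.0%): difference = 5.9%
Step 3: Most likely is 'E' (12.7%, diff 0.2%); second most likely is 'T' (9.1%, diff 3.8%).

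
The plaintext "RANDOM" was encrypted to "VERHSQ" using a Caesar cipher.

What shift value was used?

Step 1: Compare first letters: R (position 17) -> V (position 21).
Step 2: Shift = (21 - 17) mod 26 = 4.
The shift value is 4.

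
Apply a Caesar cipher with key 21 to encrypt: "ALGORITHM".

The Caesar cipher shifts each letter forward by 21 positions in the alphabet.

Step 1: For each letter, shift forward by 21 positions (mod 26).
  A (position 0) -> position (0+21) mod 26 = 21 -> V
  L (position 11) -> position (11+21) mod 26 = 6 -> G
  G (position 6) -> position (6+21) mod 26 = 1 -> B
  O (position 14) -> position (14+21) mod 26 = 9 -> J
  R (position 17) -> position (17+21) mod 26 = 12 -> M
  I (position 8) -> position (8+21) mod 26 = 3 -> D
  T (position 19) -> position (19+21) mod 26 = 14 -> O
  H (position 7) -> position (7+21) mod 26 = 2 -> C
  M (position 12) -> position (12+21) mod 26 = 7 -> H
Result: VGBJMDOCH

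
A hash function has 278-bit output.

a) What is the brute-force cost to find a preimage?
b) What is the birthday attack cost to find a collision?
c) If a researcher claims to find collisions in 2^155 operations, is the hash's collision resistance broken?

Step 1: Preimage resistance requires brute-force of 2^278 operations.
Step 2: Collision resistance (birthday bound) = 2^(278/2) = 2^139.
Step 3: The claimed attack costs 2^155 operations.
Step 4: Since 2^155 >= 2^139, the claimed attack is no faster than the generic birthday attack, so this does not break collision resistance.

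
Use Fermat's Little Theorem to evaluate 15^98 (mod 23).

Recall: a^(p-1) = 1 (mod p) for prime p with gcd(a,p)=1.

Step 1: Since 23 is prime, by Fermat's Little Theorem: 15^22 = 1 (mod 23).
Step 2: Reduce exponent: 98 mod 22 = 10.
Step 3: So 15^98 = 15^10 (mod 23).
Step 4: 15^10 mod 23 = 3.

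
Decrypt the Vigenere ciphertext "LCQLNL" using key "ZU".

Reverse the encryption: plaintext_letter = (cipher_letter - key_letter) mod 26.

Step 1: Extend key: ZUZUZU
Step 2: Decrypt each letter (c - k) mod 26:
  L(11) - Z(25) = (11-25) mod 26 = 12 = M
  C(2) - U(20) = (2-20) mod 26 = 8 = I
  Q(16) - Z(25) = (16-25) mod 26 = 17 = R
  L(11) - U(20) = (11-20) mod 26 = 17 = R
  N(13) - Z(25) = (13-25) mod 26 = 14 = O
  L(11) - U(20) = (11-20) mod 26 = 17 = R
Plaintext: MIRROR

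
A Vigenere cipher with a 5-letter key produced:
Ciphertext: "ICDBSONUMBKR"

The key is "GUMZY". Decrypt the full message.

Step 1: Key 'GUMZY' has length 5. Extended key: GUMZYGUMZYGU
Step 2: Decrypt each position:
  I(8) - G(6) = 2 = C
  C(2) - U(20) = 8 = I
  D(3) - M(12) = 17 = R
  B(1) - Z(25) = 2 = C
  S(18) - Y(24) = 20 = U
  O(14) - G(6) = 8 = I
  N(13) - U(20) = 19 = T
  U(20) - M(12) = 8 = I
  M(12) - Z(25) = 13 = N
  B(1) - Y(24) = 3 = D
  K(10) - G(6) = 4 = E
  R(17) - U(20) = 23 = X
Plaintext: CIRCUITINDEX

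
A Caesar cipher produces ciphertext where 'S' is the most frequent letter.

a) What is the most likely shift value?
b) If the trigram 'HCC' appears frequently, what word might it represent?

Step 1: In English, 'E' is the most frequent letter (12.7%).
Step 2: The most frequent ciphertext letter is 'S' (position 18).
Step 3: Shift = (18 - 4) mod 26 = 14.
Step 4: Decrypt 'HCC' by shifting back 14:
  H -> T
  C -> O
  C -> O
Step 5: 'HCC' decrypts to 'TOO'.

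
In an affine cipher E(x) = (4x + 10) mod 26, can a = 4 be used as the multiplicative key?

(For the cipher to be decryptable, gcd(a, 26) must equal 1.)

Step 1: Compute gcd(4, 26).
Step 2: gcd(4, 26) = 2.
Since gcd = 2 != 1, 4 shares a common factor with 26, so it cannot be used.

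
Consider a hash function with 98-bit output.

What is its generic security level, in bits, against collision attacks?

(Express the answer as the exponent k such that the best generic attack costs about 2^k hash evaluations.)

Step 1: The hash has a 98-bit output.
Step 2: Collision resistance means it should be infeasible to find any x != y with h(x) = h(y).
By the birthday bound, a generic collision search succeeds after about sqrt(2^98) = 2^(98/2) = 2^49 evaluations.
Step 3: Security level = 49 bits.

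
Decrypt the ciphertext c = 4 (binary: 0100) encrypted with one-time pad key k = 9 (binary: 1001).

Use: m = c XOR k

Step 1: XOR ciphertext with key:
  Ciphertext: 0100
  Key:        1001
  XOR:        1101
Step 2: Plaintext = 1101 = 13 in decimal.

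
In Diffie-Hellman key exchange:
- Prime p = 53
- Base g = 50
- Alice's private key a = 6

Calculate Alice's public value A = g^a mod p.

Step 1: A = g^a mod p = 50^6 mod 53.
  50^1 mod 53 = 50
  50^2 mod 53 = (50 * 50) mod 53 = 9
  50^3 mod 53 = (9 * 50) mod 53 = 26
  50^4 mod 53 = (26 * 50) mod 53 = 28
  50^5 mod 53 = (28 * 50) mod 53 = 22
  50^6 mod 53 = (22 * 50) mod 53 = 40
Result: A = 40.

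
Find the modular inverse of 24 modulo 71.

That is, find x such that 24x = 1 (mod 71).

Step 1: We need x such that 24 * x = 1 (mod 71).
Step 2: Using the extended Euclidean algorithm or trial:
  24 * 3 = 72 = 1 * 71 + 1.
Step 3: Since 72 mod 71 = 1, the inverse is x = 3.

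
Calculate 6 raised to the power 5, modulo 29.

Step 1: Compute 6^5 mod 29 step by step, reducing modulo 29 at each step.
  6^1 mod 29 = 6
  6^2 mod 29 = (6 * 6) mod 29 = 7
  6^3 mod 29 = (7 * 6) mod 29 = 13
  6^4 mod 29 = (13 * 6) mod 29 = 20
  6^5 mod 29 = (20 * 6) mod 29 = 4
Step 2: Result = 4.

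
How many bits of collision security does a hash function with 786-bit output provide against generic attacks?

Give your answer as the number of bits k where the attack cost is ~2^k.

Step 1: The hash has a 786-bit output.
Step 2: Collision resistance means it should be infeasible to find any x != y with h(x) = h(y).
By the birthday bound, a generic collision search succeeds after about sqrt(2^786) = 2^(786/2) = 2^393 evaluations.
Step 3: Security level = 393 bits.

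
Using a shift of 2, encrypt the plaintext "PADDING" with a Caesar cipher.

Step 1: For each letter, shift forward by 2 positions (mod 26).
  P (position 15) -> position (15+2) mod 26 = 17 -> R
  A (position 0) -> position (0+2) mod 26 = 2 -> C
  D (position 3) -> position (3+2) mod 26 = 5 -> F
  D (position 3) -> position (3+2) mod 26 = 5 -> F
  I (position 8) -> position (8+2) mod 26 = 10 -> K
  N (position 13) -> position (13+2) mod 26 = 15 -> P
  G (position 6) -> position (6+2) mod 26 = 8 -> I
Result: RCFFKPI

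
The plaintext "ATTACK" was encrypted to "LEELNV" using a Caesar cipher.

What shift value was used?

Step 1: Compare first letters: A (position 0) -> L (position 11).
Step 2: Shift = (11 - 0) mod 26 = 11.
The shift value is 11.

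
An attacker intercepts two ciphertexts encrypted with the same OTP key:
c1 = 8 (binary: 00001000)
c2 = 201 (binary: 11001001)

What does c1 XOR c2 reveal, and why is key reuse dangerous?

Step 1: c1 XOR c2 = (m1 XOR k) XOR (m2 XOR k).
Step 2: By XOR associativity/commutativity: = m1 XOR m2 XOR k XOR k = m1 XOR m2.
Step 3: 00001000 XOR 11001001 = 11000001 = 193.
Step 4: The key cancels out! An attacker learns m1 XOR m2 = 193, revealing the relationship between plaintexts.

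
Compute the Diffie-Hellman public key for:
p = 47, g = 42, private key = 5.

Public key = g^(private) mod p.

Step 1: A = g^a mod p = 42^5 mod 47.
  42^1 mod 47 = 42
  42^2 mod 47 = (42 * 42) mod 47 = 25
  42^3 mod 47 = (25 * 42) mod 47 = 16
  42^4 mod 47 = (16 * 42) mod 47 = 14
  42^5 mod 47 = (14 * 42) mod 47 = 24
Result: A = 24.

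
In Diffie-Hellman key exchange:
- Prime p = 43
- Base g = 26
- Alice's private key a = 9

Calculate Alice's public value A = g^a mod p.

Step 1: A = g^a mod p = 26^9 mod 43.
  26^1 mod 43 = 26
  26^2 mod 43 = (26 * 26) mod 43 = 31
  26^3 mod 43 = (31 * 26) mod 43 = 32
  26^4 mod 43 = (32 * 26) mod 43 = 15
  26^5 mod 43 = (15 * 26) mod 43 = 3
  26^6 mod 43 = (3 * 26) mod 43 = 35
  26^7 mod 43 = (35 * 26) mod 43 = 7
  26^8 mod 43 = (7 * 26) mod 43 = 10
  26^9 mod 43 = (10 * 26) mod 43 = 2
Result: A = 2.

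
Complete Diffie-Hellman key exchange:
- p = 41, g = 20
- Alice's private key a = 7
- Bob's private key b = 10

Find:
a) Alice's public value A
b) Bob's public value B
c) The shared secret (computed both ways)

Step 1: A = g^a mod p = 20^7 mod 41 = 8.
Step 2: B = g^b mod p = 20^10 mod 41 = 40.
Step 3: Alice computes s = B^a mod p = 40^7 mod 41 = 40.
Step 4: Bob computes s = A^b mod p = 8^10 mod 41 = 40.
Both sides agree: shared secret = 40.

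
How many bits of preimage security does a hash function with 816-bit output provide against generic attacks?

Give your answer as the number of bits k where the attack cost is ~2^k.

Step 1: The hash has a 816-bit output.
Step 2: Preimage resistance means: given a digest h(x), it should be infeasible to find any input that hashes to it.
With a 816-bit output there are 2^816 possible digests, so a generic brute-force preimage search costs about 2^816 evaluations.
Step 3: Security level = 816 bits.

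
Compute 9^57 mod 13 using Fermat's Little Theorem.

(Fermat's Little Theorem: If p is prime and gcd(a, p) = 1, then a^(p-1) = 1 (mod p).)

Step 1: Since 13 is prime, by Fermat's Little Theorem: 9^12 = 1 (mod 13).
Step 2: Reduce exponent: 57 mod 12 = 9.
Step 3: So 9^57 = 9^9 (mod 13).
Step 4: 9^9 mod 13 = 1.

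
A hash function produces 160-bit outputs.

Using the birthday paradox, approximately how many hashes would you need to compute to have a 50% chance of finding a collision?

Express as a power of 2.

Step 1: The birthday paradox gives collision probability ~50% after sqrt(2^n) = 2^(n/2) hashes.
Step 2: For 160-bit output: 2^(160/2) = 2^80.
Step 3: Approximately 2^80 hash computations needed.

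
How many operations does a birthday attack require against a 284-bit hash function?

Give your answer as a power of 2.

Step 1: The birthday paradox gives collision probability ~50% after sqrt(2^n) = 2^(n/2) hashes.
Step 2: For 284-bit output: 2^(284/2) = 2^142.
Step 3: Approximately 2^142 hash computations needed.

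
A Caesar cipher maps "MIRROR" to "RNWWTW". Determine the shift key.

Step 1: Compare first letters: M (position 12) -> R (position 17).
Step 2: Shift = (17 - 12) mod 26 = 5.
The shift value is 5.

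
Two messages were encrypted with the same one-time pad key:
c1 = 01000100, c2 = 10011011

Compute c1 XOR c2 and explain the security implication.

Step 1: c1 XOR c2 = (m1 XOR k) XOR (m2 XOR k).
Step 2: By XOR associativity/commutativity: = m1 XOR m2 XOR k XOR k = m1 XOR m2.
Step 3: 01000100 XOR 10011011 = 11011111 = 223.
Step 4: The key cancels out! An attacker learns m1 XOR m2 = 223, revealing the relationship between plaintexts.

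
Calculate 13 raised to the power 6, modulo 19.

Step 1: Compute 13^6 mod 19 step by step, reducing modulo 19 at each step.
  13^1 mod 19 = 13
  13^2 mod 19 = (13 * 13) mod 19 = 17
  13^3 mod 19 = (17 * 13) mod 19 = 12
  13^4 mod 19 = (12 * 13) mod 19 = 4
  13^5 mod 19 = (4 * 13) mod 19 = 14
  13^6 mod 19 = (14 * 13) mod 19 = 11
Step 2: Result = 11.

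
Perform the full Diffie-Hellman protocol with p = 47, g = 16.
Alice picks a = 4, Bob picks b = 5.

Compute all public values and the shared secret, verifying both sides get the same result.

Step 1: A = g^a mod p = 16^4 mod 47 = 18.
Step 2: B = g^b mod p = 16^5 mod 47 = 6.
Step 3: Alice computes s = B^a mod p = 6^4 mod 47 = 27.
Step 4: Bob computes s = A^b mod p = 18^5 mod 47 = 27.
Both sides agree: shared secret = 27.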